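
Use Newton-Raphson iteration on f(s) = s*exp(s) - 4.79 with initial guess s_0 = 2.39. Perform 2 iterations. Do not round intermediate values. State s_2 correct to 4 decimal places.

1.4471

Newton update: s ← s − f(s)/f'(s).
f'(s) = (s+1)*exp(s)
s_0 = 2.390000: f = 21.293251, f' = 36.996744 → s_1 = 2.390000 - (21.293251)/(36.996744) = 1.814456
s_1 = 1.814456: f = 6.346654, f' = 17.274391 → s_2 = 1.814456 - (6.346654)/(17.274391) = 1.447054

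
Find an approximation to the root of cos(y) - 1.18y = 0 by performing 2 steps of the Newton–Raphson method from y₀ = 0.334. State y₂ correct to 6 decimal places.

0.666463

f'(y) = -sin(y) - 1.18
y_0 = 0.334000: f = 0.550619, f' = -1.507825 → y_1 = 0.334000 - (0.550619)/(-1.507825) = 0.699174
y_1 = 0.699174: f = -0.059652, f' = -1.823586 → y_2 = 0.699174 - (-0.059652)/(-1.823586) = 0.666463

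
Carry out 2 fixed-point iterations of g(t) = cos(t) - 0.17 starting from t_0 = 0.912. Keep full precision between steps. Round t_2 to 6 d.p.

t_1 = g(0.912000) = 0.442166
t_2 = g(0.442166) = 0.733827

0.733827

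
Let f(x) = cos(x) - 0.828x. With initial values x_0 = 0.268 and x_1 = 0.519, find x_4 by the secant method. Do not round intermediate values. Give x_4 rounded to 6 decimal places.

f(x_0) = 0.742398, f(x_1) = 0.438584
x_2 = 0.519000 - (0.438584)·(0.519000 - 0.268000)/(0.438584 - (0.742398)) = 0.881341; f(x_2) = -0.093633
x_3 = 0.881341 - (-0.093633)·(0.881341 - 0.519000)/(-0.093633 - (0.438584)) = 0.817594; f(x_3) = 0.007010
x_4 = 0.817594 - (0.007010)·(0.817594 - 0.881341)/(0.007010 - (-0.093633)) = 0.822034; f(x_4) = 0.000088

0.822034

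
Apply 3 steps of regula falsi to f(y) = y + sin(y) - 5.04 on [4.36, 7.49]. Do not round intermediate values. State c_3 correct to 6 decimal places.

5.639580

f(4.360000) = -1.618551, f(7.490000) = 3.384487
step 1: c = 5.372598, f(c) = -0.457267 < 0 → new bracket [5.372598, 7.490000]
step 2: c = 5.624623, f(c) = -0.027358 < 0 → new bracket [5.624623, 7.490000]
step 3: c = 5.639580, f(c) = -0.000503 < 0 → new bracket [5.639580, 7.490000]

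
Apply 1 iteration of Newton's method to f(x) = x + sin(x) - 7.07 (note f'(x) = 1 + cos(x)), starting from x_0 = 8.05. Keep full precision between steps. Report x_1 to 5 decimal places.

5.61487

x_0 = 8.050000: f = 1.960850, f' = 0.805235 → x_1 = 8.050000 - (1.960850)/(0.805235) = 5.614871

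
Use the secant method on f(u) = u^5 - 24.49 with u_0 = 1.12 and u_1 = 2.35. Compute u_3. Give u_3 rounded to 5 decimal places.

1.73381

Secant update: u_(k+1) = u_k − f(u_k)·(u_k − u_(k-1))/(f(u_k) − f(u_(k-1))).
f(u_0) = -22.727658, f(u_1) = 47.180315
u_2 = 2.350000 - (47.180315)·(2.350000 - 1.120000)/(47.180315 - (-22.727658)) = 1.519883; f(u_2) = -16.379437
u_3 = 1.519883 - (-16.379437)·(1.519883 - 2.350000)/(-16.379437 - (47.180315)) = 1.733805; f(u_3) = -8.822425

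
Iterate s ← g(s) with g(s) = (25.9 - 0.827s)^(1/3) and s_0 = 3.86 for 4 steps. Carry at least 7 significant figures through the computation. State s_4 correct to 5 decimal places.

s_1 = g(3.860000) = 2.831772
s_2 = g(2.831772) = 2.866687
s_3 = g(2.866687) = 2.865515
s_4 = g(2.865515) = 2.865554

2.86555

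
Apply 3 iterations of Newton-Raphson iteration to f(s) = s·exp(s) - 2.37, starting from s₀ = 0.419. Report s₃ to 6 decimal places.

0.934754

Newton update: s ← s − f(s)/f'(s).
f'(s) = (s + 1)·exp(s)
s_0 = 0.419000: f = -1.732935, f' = 2.157505 → s_1 = 0.419000 - (-1.732935)/(2.157505) = 1.222213
s_1 = 1.222213: f = 1.779035, f' = 7.543726 → s_2 = 1.222213 - (1.779035)/(7.543726) = 0.986383
s_2 = 0.986383: f = 0.275004, f' = 5.326522 → s_3 = 0.986383 - (0.275004)/(5.326522) = 0.934754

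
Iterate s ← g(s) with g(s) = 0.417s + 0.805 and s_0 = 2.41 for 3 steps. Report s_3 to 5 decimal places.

s_1 = g(2.410000) = 1.809970
s_2 = g(1.809970) = 1.559757
s_3 = g(1.559757) = 1.455419

1.45542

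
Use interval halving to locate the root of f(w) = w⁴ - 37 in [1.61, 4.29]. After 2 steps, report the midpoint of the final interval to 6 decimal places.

2.615000

f(1.610000) = -30.281018, f(4.290000) = 301.710897 (opposite signs)
step 1: m = 2.950000, f(m) = 38.733506 > 0 → root in [1.610000, 2.950000]
step 2: m = 2.280000, f(m) = -9.976637 < 0 → root in [2.280000, 2.950000]
Midpoint of [2.280000, 2.950000] = 2.615000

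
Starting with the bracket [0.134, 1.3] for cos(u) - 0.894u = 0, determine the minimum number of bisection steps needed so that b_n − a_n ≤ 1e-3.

Initial width b − a = 1.3 − 0.134 = 1.166000.
After n steps the width is (b−a)/2^n; need (b−a)/2^n ≤ 1e-3.
So n ≥ log₂(1.166000/1e-3) = log₂(1166.0000) ≈ 10.1874.
Hence n = 11.

11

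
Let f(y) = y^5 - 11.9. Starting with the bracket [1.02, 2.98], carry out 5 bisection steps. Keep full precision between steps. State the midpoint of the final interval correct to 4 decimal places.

1.6631

f(1.020000) = -10.795919, f(2.980000) = 223.107282 (opposite signs)
step 1: m = 2.000000, f(m) = 20.100000 > 0 → root in [1.020000, 2.000000]
step 2: m = 1.510000, f(m) = -4.049727 < 0 → root in [1.510000, 2.000000]
step 3: m = 1.755000, f(m) = 4.748902 > 0 → root in [1.510000, 1.755000]
step 4: m = 1.632500, f(m) = -0.305128 < 0 → root in [1.632500, 1.755000]
step 5: m = 1.693750, f(m) = 2.039479 > 0 → root in [1.632500, 1.693750]
Midpoint of [1.632500, 1.693750] = 1.663125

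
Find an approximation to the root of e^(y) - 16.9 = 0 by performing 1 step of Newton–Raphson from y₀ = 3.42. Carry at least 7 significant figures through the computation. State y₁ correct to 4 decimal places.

2.9728

f'(y) = e^(y)
y_0 = 3.420000: f = 13.669415, f' = 30.569415 → y_1 = 3.420000 - (13.669415)/(30.569415) = 2.972840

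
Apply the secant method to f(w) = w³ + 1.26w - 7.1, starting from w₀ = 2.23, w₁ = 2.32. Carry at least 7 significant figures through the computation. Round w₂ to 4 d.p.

1.8250

f(w_0) = 6.799367, f(w_1) = 8.310368
w_2 = 2.320000 - (8.310368)·(2.320000 - 2.230000)/(8.310368 - (6.799367)) = 1.825008; f(w_2) = 1.277983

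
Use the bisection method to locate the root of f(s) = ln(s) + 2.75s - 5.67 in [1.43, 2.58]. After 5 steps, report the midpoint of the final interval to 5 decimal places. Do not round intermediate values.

1.84328

f(1.430000) = -1.379826, f(2.580000) = 2.372789 (opposite signs)
step 1: m = 2.005000, f(m) = 0.539394 > 0 → root in [1.430000, 2.005000]
step 2: m = 1.717500, f(m) = -0.406005 < 0 → root in [1.717500, 2.005000]
step 3: m = 1.861250, f(m) = 0.069686 > 0 → root in [1.717500, 1.861250]
step 4: m = 1.789375, f(m) = -0.167352 < 0 → root in [1.789375, 1.861250]
step 5: m = 1.825312, f(m) = -0.048639 < 0 → root in [1.825312, 1.861250]
Midpoint of [1.825312, 1.861250] = 1.843281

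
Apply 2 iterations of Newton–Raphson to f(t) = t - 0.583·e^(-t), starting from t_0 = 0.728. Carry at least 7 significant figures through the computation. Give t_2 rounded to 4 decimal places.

f'(t) = 1 + 0.583·e^(-t)
t_0 = 0.728000: f = 0.446485, f' = 1.281515 → t_1 = 0.728000 - (0.446485)/(1.281515) = 0.379596
t_1 = 0.379596: f = -0.019256, f' = 1.398852 → t_2 = 0.379596 - (-0.019256)/(1.398852) = 0.393362

0.3934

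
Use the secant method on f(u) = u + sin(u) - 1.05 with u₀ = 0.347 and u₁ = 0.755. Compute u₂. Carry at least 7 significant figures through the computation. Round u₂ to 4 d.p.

0.5436

Secant update: u_(k+1) = u_k − f(u_k)·(u_k − u_(k-1))/(f(u_k) − f(u_(k-1))).
f(u_0) = -0.362922, f(u_1) = 0.390289
u_2 = 0.755000 - (0.390289)·(0.755000 - 0.347000)/(0.390289 - (-0.362922)) = 0.543588; f(u_2) = 0.010798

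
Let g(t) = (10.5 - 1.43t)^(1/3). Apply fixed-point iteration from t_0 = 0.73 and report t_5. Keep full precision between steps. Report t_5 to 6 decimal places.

t_1 = g(0.730000) = 2.114644
t_2 = g(2.114644) = 1.955349
t_3 = g(1.955349) = 1.975010
t_4 = g(1.975010) = 1.972604
t_5 = g(1.972604) = 1.972899

1.972899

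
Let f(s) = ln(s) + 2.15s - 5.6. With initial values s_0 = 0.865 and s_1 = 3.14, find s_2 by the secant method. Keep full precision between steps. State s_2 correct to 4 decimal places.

2.2951

f(s_0) = -3.885276, f(s_1) = 2.295223
s_2 = 3.140000 - (2.295223)·(3.140000 - 0.865000)/(2.295223 - (-3.885276)) = 2.295144; f(s_2) = 0.165355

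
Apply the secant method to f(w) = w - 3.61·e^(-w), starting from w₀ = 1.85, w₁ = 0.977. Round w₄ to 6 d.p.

f(w_0) = 1.282374, f(w_1) = -0.381944
w_2 = 0.977000 - (-0.381944)·(0.977000 - 1.850000)/(-0.381944 - (1.282374)) = 1.177345; f(w_2) = 0.065119
w_3 = 1.177345 - (0.065119)·(1.177345 - 0.977000)/(0.065119 - (-0.381944)) = 1.148163; f(w_3) = 0.003002
w_4 = 1.148163 - (0.003002)·(1.148163 - 1.177345)/(0.003002 - (0.065119)) = 1.146752; f(w_4) = -0.000024

1.146752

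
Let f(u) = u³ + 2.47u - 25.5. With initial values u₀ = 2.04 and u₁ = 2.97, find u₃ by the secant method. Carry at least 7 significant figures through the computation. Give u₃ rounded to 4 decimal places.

f(u_0) = -11.971536, f(u_1) = 8.033973
u_2 = 2.970000 - (8.033973)·(2.970000 - 2.040000)/(8.033973 - (-11.971536)) = 2.596523; f(u_2) = -1.581005
u_3 = 2.596523 - (-1.581005)·(2.596523 - 2.970000)/(-1.581005 - (8.033973)) = 2.657934; f(u_3) = -0.157616

2.6579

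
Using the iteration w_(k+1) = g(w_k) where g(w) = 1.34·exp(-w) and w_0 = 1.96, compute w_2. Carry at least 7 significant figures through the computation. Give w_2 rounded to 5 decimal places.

1.10951

w_1 = g(1.960000) = 0.188750
w_2 = g(0.188750) = 1.109511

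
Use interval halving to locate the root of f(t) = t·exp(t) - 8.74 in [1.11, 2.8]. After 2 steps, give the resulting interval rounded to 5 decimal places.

f(1.110000) = -5.371862, f(2.800000) = 37.305011 (opposite signs)
step 1: m = 1.955000, f(m) = 5.069962 > 0 → root in [1.110000, 1.955000]
step 2: m = 1.532500, f(m) = -1.644928 < 0 → root in [1.532500, 1.955000]

[1.53250, 1.95500]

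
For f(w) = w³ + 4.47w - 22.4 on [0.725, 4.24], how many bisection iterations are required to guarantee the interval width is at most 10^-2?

9

Initial width b − a = 4.24 − 0.725 = 3.515000.
After n steps the width is (b−a)/2^n; need (b−a)/2^n ≤ 10^-2.
So n ≥ log₂(3.515000/10^-2) = log₂(351.5000) ≈ 8.4574.
Hence n = 9.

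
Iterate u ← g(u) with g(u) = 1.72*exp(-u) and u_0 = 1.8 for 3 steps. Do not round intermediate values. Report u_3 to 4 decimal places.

u_1 = g(1.800000) = 0.284314
u_2 = g(0.284314) = 1.294352
u_3 = g(1.294352) = 0.471410

0.4714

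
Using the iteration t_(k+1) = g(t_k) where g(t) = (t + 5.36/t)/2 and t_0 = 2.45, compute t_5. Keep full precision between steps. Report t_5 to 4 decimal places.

t_1 = g(2.450000) = 2.318878
t_2 = g(2.318878) = 2.315170
t_3 = g(2.315170) = 2.315167
t_4 = g(2.315167) = 2.315167
t_5 = g(2.315167) = 2.315167

2.3152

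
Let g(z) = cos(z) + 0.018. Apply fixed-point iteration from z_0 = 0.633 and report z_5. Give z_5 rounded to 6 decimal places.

0.766104

z_1 = g(0.633000) = 0.824256
z_2 = g(0.824256) = 0.697103
z_3 = g(0.697103) = 0.784705
z_4 = g(0.784705) = 0.725597
z_5 = g(0.725597) = 0.766104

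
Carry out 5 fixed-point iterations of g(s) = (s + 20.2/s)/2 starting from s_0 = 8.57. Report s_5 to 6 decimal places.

4.494441

s_1 = g(8.570000) = 5.463530
s_2 = g(5.463530) = 4.580387
s_3 = g(4.580387) = 4.495247
s_4 = g(4.495247) = 4.494441
s_5 = g(4.494441) = 4.494441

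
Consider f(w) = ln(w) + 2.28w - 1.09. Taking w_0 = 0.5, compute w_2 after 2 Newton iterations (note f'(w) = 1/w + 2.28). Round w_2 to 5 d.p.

Newton update: w ← w − f(w)/f'(w).
w_0 = 0.500000: f = -0.643147, f' = 4.280000 → w_1 = 0.500000 - (-0.643147)/(4.280000) = 0.650268
w_1 = 0.650268: f = -0.037760, f' = 3.817827 → w_2 = 0.650268 - (-0.037760)/(3.817827) = 0.660158

0.66016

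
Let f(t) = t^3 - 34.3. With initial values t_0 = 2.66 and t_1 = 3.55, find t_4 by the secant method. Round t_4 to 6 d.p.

f(t_0) = -15.478904, f(t_1) = 10.438875
t_2 = 3.550000 - (10.438875)·(3.550000 - 2.660000)/(10.438875 - (-15.478904)) = 3.191536; f(t_2) = -1.791336
t_3 = 3.191536 - (-1.791336)·(3.191536 - 3.550000)/(-1.791336 - (10.438875)) = 3.244039; f(t_3) = -0.160409
t_4 = 3.244039 - (-0.160409)·(3.244039 - 3.191536)/(-0.160409 - (-1.791336)) = 3.249203; f(t_4) = 0.002884

3.249203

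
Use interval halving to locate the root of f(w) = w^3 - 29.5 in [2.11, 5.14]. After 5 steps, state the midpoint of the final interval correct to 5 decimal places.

f(2.110000) = -20.106069, f(5.140000) = 106.296744 (opposite signs)
step 1: m = 3.625000, f(m) = 18.134766 > 0 → root in [2.110000, 3.625000]
step 2: m = 2.867500, f(m) = -5.921820 < 0 → root in [2.867500, 3.625000]
step 3: m = 3.246250, f(m) = 4.709434 > 0 → root in [2.867500, 3.246250]
step 4: m = 3.056875, f(m) = -0.935078 < 0 → root in [3.056875, 3.246250]
step 5: m = 3.151562, f(m) = 1.802410 > 0 → root in [3.056875, 3.151562]
Midpoint of [3.056875, 3.151562] = 3.104219

3.10422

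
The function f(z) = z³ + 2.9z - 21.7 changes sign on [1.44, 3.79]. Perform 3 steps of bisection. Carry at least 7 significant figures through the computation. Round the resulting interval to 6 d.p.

[2.321250, 2.615000]

f(1.440000) = -14.538016, f(3.790000) = 43.730939 (opposite signs)
step 1: m = 2.615000, f(m) = 3.765458 > 0 → root in [1.440000, 2.615000]
step 2: m = 2.027500, f(m) = -7.485692 < 0 → root in [2.027500, 2.615000]
step 3: m = 2.321250, f(m) = -2.461012 < 0 → root in [2.321250, 2.615000]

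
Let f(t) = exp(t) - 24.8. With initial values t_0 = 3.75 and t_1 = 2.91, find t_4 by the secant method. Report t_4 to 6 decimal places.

3.210365

f(t_0) = 17.721082, f(t_1) = -6.443201
t_2 = 2.910000 - (-6.443201)·(2.910000 - 3.750000)/(-6.443201 - (17.721082)) = 3.133979; f(t_2) = -1.834826
t_3 = 3.133979 - (-1.834826)·(3.133979 - 2.910000)/(-1.834826 - (-6.443201)) = 3.223156; f(t_3) = 0.307238
t_4 = 3.223156 - (0.307238)·(3.223156 - 3.133979)/(0.307238 - (-1.834826)) = 3.210365; f(t_4) = -0.011858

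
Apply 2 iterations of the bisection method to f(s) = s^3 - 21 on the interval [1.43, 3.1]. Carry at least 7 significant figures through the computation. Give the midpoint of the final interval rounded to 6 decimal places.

2.891250

f(1.430000) = -18.075793, f(3.100000) = 8.791000 (opposite signs)
step 1: m = 2.265000, f(m) = -9.380040 < 0 → root in [2.265000, 3.100000]
step 2: m = 2.682500, f(m) = -1.697250 < 0 → root in [2.682500, 3.100000]
Midpoint of [2.682500, 3.100000] = 2.891250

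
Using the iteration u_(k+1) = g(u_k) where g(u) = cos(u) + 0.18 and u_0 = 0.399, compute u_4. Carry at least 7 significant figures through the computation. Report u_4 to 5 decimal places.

u_1 = g(0.399000) = 1.101450
u_2 = g(1.101450) = 0.632303
u_3 = g(0.632303) = 0.986668
u_4 = g(0.986668) = 0.731472

0.73147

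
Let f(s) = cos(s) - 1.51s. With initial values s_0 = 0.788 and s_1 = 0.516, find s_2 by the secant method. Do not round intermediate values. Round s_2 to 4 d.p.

0.5589

f(s_0) = -0.484615, f(s_1) = 0.090640
s_2 = 0.516000 - (0.090640)·(0.516000 - 0.788000)/(0.090640 - (-0.484615)) = 0.558858; f(s_2) = 0.003987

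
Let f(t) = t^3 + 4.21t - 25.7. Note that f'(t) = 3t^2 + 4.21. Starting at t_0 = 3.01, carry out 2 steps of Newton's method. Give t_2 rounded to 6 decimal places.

t_0 = 3.010000: f = 14.243001, f' = 31.390300 → t_1 = 3.010000 - (14.243001)/(31.390300) = 2.556261
t_1 = 2.556261: f = 1.765672, f' = 23.813412 → t_2 = 2.556261 - (1.765672)/(23.813412) = 2.482115

2.482115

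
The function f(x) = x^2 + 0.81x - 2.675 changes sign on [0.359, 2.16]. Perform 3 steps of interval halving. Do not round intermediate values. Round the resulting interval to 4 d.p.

f(0.359000) = -2.255329, f(2.160000) = 3.740200 (opposite signs)
step 1: m = 1.259500, f(m) = -0.068465 < 0 → root in [1.259500, 2.160000]
step 2: m = 1.709750, f(m) = 1.633143 > 0 → root in [1.259500, 1.709750]
step 3: m = 1.484625, f(m) = 0.731658 > 0 → root in [1.259500, 1.484625]

[1.2595, 1.4846]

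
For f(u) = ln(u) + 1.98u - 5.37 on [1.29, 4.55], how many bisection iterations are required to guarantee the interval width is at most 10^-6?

Initial width b − a = 4.55 − 1.29 = 3.260000.
After n steps the width is (b−a)/2^n; need (b−a)/2^n ≤ 10^-6.
So n ≥ log₂(3.260000/10^-6) = log₂(3260000.0000) ≈ 21.6364.
Hence n = 22.

22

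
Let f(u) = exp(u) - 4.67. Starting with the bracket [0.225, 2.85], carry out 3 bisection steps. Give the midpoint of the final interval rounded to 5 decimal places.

f(0.225000) = -3.417677, f(2.850000) = 12.617782 (opposite signs)
step 1: m = 1.537500, f(m) = -0.017057 < 0 → root in [1.537500, 2.850000]
step 2: m = 2.193750, f(m) = 4.298783 > 0 → root in [1.537500, 2.193750]
step 3: m = 1.865625, f(m) = 1.789972 > 0 → root in [1.537500, 1.865625]
Midpoint of [1.537500, 1.865625] = 1.701563

1.70156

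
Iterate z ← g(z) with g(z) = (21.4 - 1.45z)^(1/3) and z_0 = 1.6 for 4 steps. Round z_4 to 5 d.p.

z_1 = g(1.600000) = 2.672142
z_2 = g(2.672142) = 2.597502
z_3 = g(2.597502) = 2.602838
z_4 = g(2.602838) = 2.602457

2.60246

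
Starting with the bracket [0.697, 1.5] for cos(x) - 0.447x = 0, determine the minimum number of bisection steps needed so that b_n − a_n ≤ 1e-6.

Initial width b − a = 1.5 − 0.697 = 0.803000.
After n steps the width is (b−a)/2^n; need (b−a)/2^n ≤ 1e-6.
So n ≥ log₂(0.803000/1e-6) = log₂(803000.0000) ≈ 19.6150.
Hence n = 20.

20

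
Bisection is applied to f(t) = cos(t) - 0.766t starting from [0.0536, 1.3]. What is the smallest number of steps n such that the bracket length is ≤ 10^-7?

Initial width b − a = 1.3 − 0.0536 = 1.246400.
After n steps the width is (b−a)/2^n; need (b−a)/2^n ≤ 10^-7.
So n ≥ log₂(1.246400/10^-7) = log₂(12464000.0000) ≈ 23.5713.
Hence n = 24.

24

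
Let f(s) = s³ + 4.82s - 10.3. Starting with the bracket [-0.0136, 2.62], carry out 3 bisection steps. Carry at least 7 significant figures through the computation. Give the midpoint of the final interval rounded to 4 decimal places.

f(-0.013600) = -10.365555, f(2.620000) = 20.313128 (opposite signs)
step 1: m = 1.303200, f(m) = -1.805312 < 0 → root in [1.303200, 2.620000]
step 2: m = 1.961600, f(m) = 6.702903 > 0 → root in [1.303200, 1.961600]
step 3: m = 1.632400, f(m) = 1.918073 > 0 → root in [1.303200, 1.632400]
Midpoint of [1.303200, 1.632400] = 1.467800

1.4678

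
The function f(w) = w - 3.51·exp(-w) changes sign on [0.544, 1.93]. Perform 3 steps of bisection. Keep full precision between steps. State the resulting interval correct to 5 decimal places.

[1.06375, 1.23700]

f(0.544000) = -1.493281, f(1.930000) = 1.420530 (opposite signs)
step 1: m = 1.237000, f(m) = 0.218210 > 0 → root in [0.544000, 1.237000]
step 2: m = 0.890500, f(m) = -0.550181 < 0 → root in [0.890500, 1.237000]
step 3: m = 1.063750, f(m) = -0.147758 < 0 → root in [1.063750, 1.237000]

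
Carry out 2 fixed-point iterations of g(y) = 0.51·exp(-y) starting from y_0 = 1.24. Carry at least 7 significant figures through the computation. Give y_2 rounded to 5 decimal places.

0.44002

y_1 = g(1.240000) = 0.147586
y_2 = g(0.147586) = 0.440022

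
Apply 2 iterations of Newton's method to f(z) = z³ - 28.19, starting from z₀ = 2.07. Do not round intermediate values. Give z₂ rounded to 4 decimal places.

3.1180

f'(z) = 3z²
z_0 = 2.070000: f = -19.320257, f' = 12.854700 → z_1 = 2.070000 - (-19.320257)/(12.854700) = 3.572972
z_1 = 3.572972: f = 17.423030, f' = 38.298391 → z_2 = 3.572972 - (17.423030)/(38.298391) = 3.118044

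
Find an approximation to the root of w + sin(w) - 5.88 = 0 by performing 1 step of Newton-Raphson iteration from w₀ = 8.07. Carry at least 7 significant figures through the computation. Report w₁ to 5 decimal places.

Newton update: w ← w − f(w)/f'(w).
f'(w) = 1 + cos(w)
w_0 = 8.070000: f = 3.166759, f' = 0.785658 → w_1 = 8.070000 - (3.166759)/(0.785658) = 4.039290

4.03929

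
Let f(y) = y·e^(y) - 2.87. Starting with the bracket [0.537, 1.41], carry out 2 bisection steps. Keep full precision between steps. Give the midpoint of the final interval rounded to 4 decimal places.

1.0826

f(0.537000) = -1.951265, f(1.410000) = 2.905297 (opposite signs)
step 1: m = 0.973500, f(m) = -0.292957 < 0 → root in [0.973500, 1.410000]
step 2: m = 1.191750, f(m) = 1.054240 > 0 → root in [0.973500, 1.191750]
Midpoint of [0.973500, 1.191750] = 1.082625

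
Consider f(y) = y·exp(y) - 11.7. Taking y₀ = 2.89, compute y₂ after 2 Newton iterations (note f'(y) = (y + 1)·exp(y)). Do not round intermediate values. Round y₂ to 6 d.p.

1.964894

y_0 = 2.890000: f = 40.300665, f' = 69.993974 → y_1 = 2.890000 - (40.300665)/(69.993974) = 2.314227
y_1 = 2.314227: f = 11.713253, f' = 33.530349 → y_2 = 2.314227 - (11.713253)/(33.530349) = 1.964894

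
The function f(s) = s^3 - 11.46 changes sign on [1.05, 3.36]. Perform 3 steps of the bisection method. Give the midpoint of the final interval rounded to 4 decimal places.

f(1.050000) = -10.302375, f(3.360000) = 26.473056 (opposite signs)
step 1: m = 2.205000, f(m) = -0.739235 < 0 → root in [2.205000, 3.360000]
step 2: m = 2.782500, f(m) = 10.082967 > 0 → root in [2.205000, 2.782500]
step 3: m = 2.493750, f(m) = 4.048105 > 0 → root in [2.205000, 2.493750]
Midpoint of [2.205000, 2.493750] = 2.349375

2.3494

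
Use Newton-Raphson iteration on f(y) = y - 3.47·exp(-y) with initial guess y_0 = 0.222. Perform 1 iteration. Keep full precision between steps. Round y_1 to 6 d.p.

0.898649

f'(y) = 1 + 3.47·exp(-y)
y_0 = 0.222000: f = -2.557176, f' = 3.779176 → y_1 = 0.222000 - (-2.557176)/(3.779176) = 0.898649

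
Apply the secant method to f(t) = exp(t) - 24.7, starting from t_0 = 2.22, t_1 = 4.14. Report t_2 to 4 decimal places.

f(t_0) = -15.492669, f(t_1) = 38.102821
t_2 = 4.140000 - (38.102821)·(4.140000 - 2.220000)/(38.102821 - (-15.492669)) = 2.775008; f(t_2) = -8.661245

2.7750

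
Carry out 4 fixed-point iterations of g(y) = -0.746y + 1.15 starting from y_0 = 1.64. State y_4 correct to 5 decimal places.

0.96258

y_1 = g(1.640000) = -0.073440
y_2 = g(-0.073440) = 1.204786
y_3 = g(1.204786) = 0.251229
y_4 = g(0.251229) = 0.962583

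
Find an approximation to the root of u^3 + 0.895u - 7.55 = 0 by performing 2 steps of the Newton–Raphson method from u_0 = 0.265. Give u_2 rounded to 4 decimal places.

f'(u) = 3u^2 + 0.895
u_0 = 0.265000: f = -7.294215, f' = 1.105675 → u_1 = 0.265000 - (-7.294215)/(1.105675) = 6.862070
u_1 = 6.862070: f = 321.712737, f' = 142.159014 → u_2 = 6.862070 - (321.712737)/(142.159014) = 4.599022

4.5990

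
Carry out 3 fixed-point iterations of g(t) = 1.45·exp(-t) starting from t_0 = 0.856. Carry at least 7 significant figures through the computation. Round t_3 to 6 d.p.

0.662624

t_1 = g(0.856000) = 0.616044
t_2 = g(0.616044) = 0.783111
t_3 = g(0.783111) = 0.662624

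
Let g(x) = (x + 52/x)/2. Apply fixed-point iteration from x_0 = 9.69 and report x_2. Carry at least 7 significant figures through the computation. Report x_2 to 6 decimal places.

7.217780

x_1 = g(9.690000) = 7.528179
x_2 = g(7.528179) = 7.217780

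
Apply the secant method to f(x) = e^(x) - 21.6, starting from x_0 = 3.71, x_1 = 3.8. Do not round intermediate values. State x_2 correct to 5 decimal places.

3.25960

f(x_0) = 19.253807, f(x_1) = 23.101184
x_2 = 3.800000 - (23.101184)·(3.800000 - 3.710000)/(23.101184 - (19.253807)) = 3.259604; f(x_2) = 4.439231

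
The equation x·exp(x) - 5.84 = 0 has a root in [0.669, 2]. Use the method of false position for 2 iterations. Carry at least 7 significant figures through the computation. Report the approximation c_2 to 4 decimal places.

f(0.669000) = -4.533922, f(2.000000) = 8.938112
step 1: c = 1.116939, f(c) = -2.427207 < 0 → new bracket [1.116939, 2.000000]
step 2: c = 1.305528, f(c) = -1.023077 < 0 → new bracket [1.305528, 2.000000]

1.3055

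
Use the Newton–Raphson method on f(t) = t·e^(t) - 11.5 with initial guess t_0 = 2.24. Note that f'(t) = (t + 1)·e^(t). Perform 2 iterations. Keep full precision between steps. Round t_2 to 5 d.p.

t_0 = 2.240000: f = 9.541062, f' = 30.434393 → t_1 = 2.240000 - (9.541062)/(30.434393) = 1.926504
t_1 = 1.926504: f = 1.726348, f' = 20.091814 → t_2 = 1.926504 - (1.726348)/(20.091814) = 1.840581

1.84058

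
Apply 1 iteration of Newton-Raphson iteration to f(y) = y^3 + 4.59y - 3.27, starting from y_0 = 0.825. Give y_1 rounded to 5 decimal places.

f'(y) = 3y^2 + 4.59
y_0 = 0.825000: f = 1.078266, f' = 6.631875 → y_1 = 0.825000 - (1.078266)/(6.631875) = 0.662412

0.66241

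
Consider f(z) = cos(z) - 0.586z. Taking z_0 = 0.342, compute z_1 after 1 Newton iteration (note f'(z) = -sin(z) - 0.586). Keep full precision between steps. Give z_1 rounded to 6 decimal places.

z_0 = 0.342000: f = 0.741674, f' = -0.921372 → z_1 = 0.342000 - (0.741674)/(-0.921372) = 1.146967

1.146967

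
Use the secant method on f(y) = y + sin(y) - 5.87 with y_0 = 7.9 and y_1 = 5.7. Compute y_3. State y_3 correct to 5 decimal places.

f(y_0) = 3.028941, f(y_1) = -0.720686
y_2 = 5.700000 - (-0.720686)·(5.700000 - 7.900000)/(-0.720686 - (3.028941)) = 6.122844; f(y_2) = 0.093189
y_3 = 6.122844 - (0.093189)·(6.122844 - 5.700000)/(0.093189 - (-0.720686)) = 6.074428; f(y_3) = -0.002816

6.07443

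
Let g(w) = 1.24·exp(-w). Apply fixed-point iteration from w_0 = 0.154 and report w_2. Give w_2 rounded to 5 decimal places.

0.42831

w_1 = g(0.154000) = 1.063017
w_2 = g(1.063017) = 0.428311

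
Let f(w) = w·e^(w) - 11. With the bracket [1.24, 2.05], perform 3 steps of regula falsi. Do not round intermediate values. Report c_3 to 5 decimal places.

f(1.240000) = -6.715039, f(2.050000) = 4.924197
step 1: c = 1.707314, f(c) = -1.585643 < 0 → new bracket [1.707314, 2.050000]
step 2: c = 1.790784, f(c) = -0.265765 < 0 → new bracket [1.790784, 2.050000]
step 3: c = 1.804058, f(c) = -0.041703 < 0 → new bracket [1.804058, 2.050000]

1.80406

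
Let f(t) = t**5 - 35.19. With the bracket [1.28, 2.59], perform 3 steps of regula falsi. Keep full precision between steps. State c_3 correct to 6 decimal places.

1.958116

f(1.280000) = -31.754026, f(2.590000) = 81.356389
step 1: c = 1.647763, f(c) = -23.042885 < 0 → new bracket [1.647763, 2.590000]
step 2: c = 1.855732, f(c) = -13.182212 < 0 → new bracket [1.855732, 2.590000]
step 3: c = 1.958116, f(c) = -6.403253 < 0 → new bracket [1.958116, 2.590000]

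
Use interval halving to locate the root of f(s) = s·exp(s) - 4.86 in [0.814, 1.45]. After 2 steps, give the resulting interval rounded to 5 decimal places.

f(0.814000) = -3.022869, f(1.450000) = 1.321516 (opposite signs)
step 1: m = 1.132000, f(m) = -1.348701 < 0 → root in [1.132000, 1.450000]
step 2: m = 1.291000, f(m) = -0.165380 < 0 → root in [1.291000, 1.450000]

[1.29100, 1.45000]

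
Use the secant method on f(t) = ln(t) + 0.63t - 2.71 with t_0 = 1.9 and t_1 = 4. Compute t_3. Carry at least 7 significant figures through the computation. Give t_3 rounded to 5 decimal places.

Secant update: t_(k+1) = t_k − f(t_k)·(t_k − t_(k-1))/(f(t_k) − f(t_(k-1))).
f(t_0) = -0.871146, f(t_1) = 1.196294
t_2 = 4.000000 - (1.196294)·(4.000000 - 1.900000)/(1.196294 - (-0.871146)) = 2.784866; f(t_2) = 0.068665
t_3 = 2.784866 - (0.068665)·(2.784866 - 4.000000)/(0.068665 - (1.196294)) = 2.710872; f(t_3) = -0.004880

2.71087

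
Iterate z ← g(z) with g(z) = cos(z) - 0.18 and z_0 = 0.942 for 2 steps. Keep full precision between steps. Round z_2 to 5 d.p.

z_1 = g(0.942000) = 0.408172
z_2 = g(0.408172) = 0.737848

0.73785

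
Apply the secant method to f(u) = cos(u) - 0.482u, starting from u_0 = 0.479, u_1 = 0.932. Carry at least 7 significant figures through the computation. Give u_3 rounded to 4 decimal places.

f(u_0) = 0.656578, f(u_1) = 0.147006
u_2 = 0.932000 - (0.147006)·(0.932000 - 0.479000)/(0.147006 - (0.656578)) = 1.062685; f(u_2) = -0.025686
u_3 = 1.062685 - (-0.025686)·(1.062685 - 0.932000)/(-0.025686 - (0.147006)) = 1.043247; f(u_3) = 0.000572

1.0432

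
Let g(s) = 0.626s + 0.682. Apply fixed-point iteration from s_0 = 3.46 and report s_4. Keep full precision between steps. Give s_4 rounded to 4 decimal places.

2.0748

s_1 = g(3.460000) = 2.847960
s_2 = g(2.847960) = 2.464823
s_3 = g(2.464823) = 2.224979
s_4 = g(2.224979) = 2.074837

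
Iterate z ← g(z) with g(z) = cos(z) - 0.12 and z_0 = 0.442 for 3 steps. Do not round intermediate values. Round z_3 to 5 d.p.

z_1 = g(0.442000) = 0.783898
z_2 = g(0.783898) = 0.588167
z_3 = g(0.588167) = 0.711959

0.71196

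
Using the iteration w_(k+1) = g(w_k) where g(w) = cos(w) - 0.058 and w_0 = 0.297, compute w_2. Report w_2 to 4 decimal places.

0.5650

w_1 = g(0.297000) = 0.898219
w_2 = g(0.898219) = 0.565004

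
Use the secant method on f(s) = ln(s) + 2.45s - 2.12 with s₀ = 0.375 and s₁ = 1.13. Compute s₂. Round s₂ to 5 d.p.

f(s_0) = -2.182079, f(s_1) = 0.770718
s_2 = 1.130000 - (0.770718)·(1.130000 - 0.375000)/(0.770718 - (-2.182079)) = 0.932935; f(s_2) = 0.096272

0.93294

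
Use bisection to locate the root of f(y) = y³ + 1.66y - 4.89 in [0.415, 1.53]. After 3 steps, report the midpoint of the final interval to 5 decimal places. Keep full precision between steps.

1.32094

f(0.415000) = -4.129627, f(1.530000) = 1.231377 (opposite signs)
step 1: m = 0.972500, f(m) = -2.355902 < 0 → root in [0.972500, 1.530000]
step 2: m = 1.251250, f(m) = -0.853935 < 0 → root in [1.251250, 1.530000]
step 3: m = 1.390625, f(m) = 0.107681 > 0 → root in [1.251250, 1.390625]
Midpoint of [1.251250, 1.390625] = 1.320937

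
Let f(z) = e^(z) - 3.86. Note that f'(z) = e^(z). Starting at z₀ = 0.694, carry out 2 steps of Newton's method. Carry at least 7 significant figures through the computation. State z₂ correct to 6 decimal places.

z_0 = 0.694000: f = -1.858294, f' = 2.001706 → z_1 = 0.694000 - (-1.858294)/(2.001706) = 1.622355
z_1 = 1.622355: f = 1.205003, f' = 5.065003 → z_2 = 1.622355 - (1.205003)/(5.065003) = 1.384447

1.384447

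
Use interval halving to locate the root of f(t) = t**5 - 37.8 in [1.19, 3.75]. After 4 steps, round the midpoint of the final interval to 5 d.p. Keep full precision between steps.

2.07000

f(1.190000) = -35.413646, f(3.750000) = 703.777148 (opposite signs)
step 1: m = 2.470000, f(m) = 54.135823 > 0 → root in [1.190000, 2.470000]
step 2: m = 1.830000, f(m) = -17.276310 < 0 → root in [1.830000, 2.470000]
step 3: m = 2.150000, f(m) = 8.140138 > 0 → root in [1.830000, 2.150000]
step 4: m = 1.990000, f(m) = -6.592040 < 0 → root in [1.990000, 2.150000]
Midpoint of [1.990000, 2.150000] = 2.070000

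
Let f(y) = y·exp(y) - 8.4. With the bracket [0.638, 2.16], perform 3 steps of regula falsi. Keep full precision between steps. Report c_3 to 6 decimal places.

1.595606

False-position update: c = (a·f(b) − b·f(a))/(f(b) − f(a)); replace the endpoint whose sign matches f(c).
f(0.638000) = -7.192463, f(2.160000) = 10.329657
step 1: c = 1.262749, f(c) = -3.936022 < 0 → new bracket [1.262749, 2.160000]
step 2: c = 1.510308, f(c) = -1.561134 < 0 → new bracket [1.510308, 2.160000]
step 3: c = 1.595606, f(c) = -0.531564 < 0 → new bracket [1.595606, 2.160000]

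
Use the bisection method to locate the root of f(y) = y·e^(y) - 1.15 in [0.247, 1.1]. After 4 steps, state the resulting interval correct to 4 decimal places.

[0.5669, 0.6202]

f(0.247000) = -0.833796, f(1.100000) = 2.154583 (opposite signs)
step 1: m = 0.673500, f(m) = 0.170794 > 0 → root in [0.247000, 0.673500]
step 2: m = 0.460250, f(m) = -0.420748 < 0 → root in [0.460250, 0.673500]
step 3: m = 0.566875, f(m) = -0.150741 < 0 → root in [0.566875, 0.673500]
step 4: m = 0.620188, f(m) = 0.003100 > 0 → root in [0.566875, 0.620188]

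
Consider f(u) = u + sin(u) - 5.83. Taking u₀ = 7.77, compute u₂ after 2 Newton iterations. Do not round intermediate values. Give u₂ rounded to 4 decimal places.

f'(u) = 1 + cos(u)
u_0 = 7.770000: f = 2.936476, f' = 1.083883 → u_1 = 7.770000 - (2.936476)/(1.083883) = 5.060782
u_1 = 5.060782: f = -1.709141, f' = 1.341387 → u_2 = 5.060782 - (-1.709141)/(1.341387) = 6.334941

6.3349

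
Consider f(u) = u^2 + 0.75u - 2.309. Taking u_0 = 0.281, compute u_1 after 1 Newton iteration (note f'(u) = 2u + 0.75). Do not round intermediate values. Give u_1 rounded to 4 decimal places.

u_0 = 0.281000: f = -2.019289, f' = 1.312000 → u_1 = 0.281000 - (-2.019289)/(1.312000) = 1.820092

1.8201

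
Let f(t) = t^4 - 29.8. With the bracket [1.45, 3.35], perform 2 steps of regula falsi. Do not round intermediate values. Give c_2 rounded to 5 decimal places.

2.08570

f(1.450000) = -25.379494, f(3.350000) = 96.144506
step 1: c = 1.846803, f(c) = -18.167263 < 0 → new bracket [1.846803, 3.350000]
step 2: c = 2.085702, f(c) = -10.876180 < 0 → new bracket [2.085702, 3.350000]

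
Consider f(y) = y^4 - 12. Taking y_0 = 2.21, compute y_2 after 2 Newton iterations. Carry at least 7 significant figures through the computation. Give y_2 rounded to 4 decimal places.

1.8654

Newton update: y ← y − f(y)/f'(y).
f'(y) = 4y^3
y_0 = 2.210000: f = 11.854433, f' = 43.175444 → y_1 = 2.210000 - (11.854433)/(43.175444) = 1.935436
y_1 = 1.935436: f = 2.031854, f' = 28.999885 → y_2 = 1.935436 - (2.031854)/(28.999885) = 1.865372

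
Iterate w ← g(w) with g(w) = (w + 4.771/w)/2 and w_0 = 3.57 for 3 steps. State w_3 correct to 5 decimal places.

w_1 = g(3.570000) = 2.453207
w_2 = g(2.453207) = 2.199004
w_3 = g(2.199004) = 2.184311

2.18431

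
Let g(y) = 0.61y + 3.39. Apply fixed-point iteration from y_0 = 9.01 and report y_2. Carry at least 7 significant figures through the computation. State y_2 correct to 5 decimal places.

y_1 = g(9.010000) = 8.886100
y_2 = g(8.886100) = 8.810521

8.81052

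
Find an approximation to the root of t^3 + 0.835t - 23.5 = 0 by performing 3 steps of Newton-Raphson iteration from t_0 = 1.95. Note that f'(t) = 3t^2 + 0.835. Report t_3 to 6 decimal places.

Newton update: t ← t − f(t)/f'(t).
t_0 = 1.950000: f = -14.456875, f' = 12.242500 → t_1 = 1.950000 - (-14.456875)/(12.242500) = 3.130876
t_1 = 3.130876: f = 9.804333, f' = 30.242154 → t_2 = 3.130876 - (9.804333)/(30.242154) = 2.806682
t_2 = 2.806682: f = 0.953110, f' = 24.467388 → t_3 = 2.806682 - (0.953110)/(24.467388) = 2.767727

2.767727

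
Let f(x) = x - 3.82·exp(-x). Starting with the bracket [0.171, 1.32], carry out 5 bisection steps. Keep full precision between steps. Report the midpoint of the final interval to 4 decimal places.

f(0.171000) = -3.048578, f(1.320000) = 0.299543 (opposite signs)
step 1: m = 0.745500, f(m) = -1.067079 < 0 → root in [0.745500, 1.320000]
step 2: m = 1.032750, f(m) = -0.327271 < 0 → root in [1.032750, 1.320000]
step 3: m = 1.176375, f(m) = -0.001693 < 0 → root in [1.176375, 1.320000]
step 4: m = 1.248188, f(m) = 0.151754 > 0 → root in [1.176375, 1.248188]
step 5: m = 1.212281, f(m) = 0.075763 > 0 → root in [1.176375, 1.212281]
Midpoint of [1.176375, 1.212281] = 1.194328

1.1943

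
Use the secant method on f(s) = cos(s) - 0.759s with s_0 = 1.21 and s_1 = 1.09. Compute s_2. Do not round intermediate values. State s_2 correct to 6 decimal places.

0.871701

Secant update: s_(k+1) = s_k − f(s_k)·(s_k − s_(k-1))/(f(s_k) − f(s_(k-1))).
f(s_0) = -0.565371, f(s_1) = -0.364825
s_2 = 1.090000 - (-0.364825)·(1.090000 - 1.210000)/(-0.364825 - (-0.565371)) = 0.871701; f(s_2) = -0.018096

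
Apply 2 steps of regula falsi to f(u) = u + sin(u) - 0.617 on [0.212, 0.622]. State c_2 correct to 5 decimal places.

0.31102

False-position update: c = (a·f(b) − b·f(a))/(f(b) − f(a)); replace the endpoint whose sign matches f(c).
f(0.212000) = -0.194584, f(0.622000) = 0.587662
step 1: c = 0.313988, f(c) = 0.005842 > 0 → new bracket [0.212000, 0.313988]
step 2: c = 0.311015, f(c) = 0.000041 > 0 → new bracket [0.212000, 0.311015]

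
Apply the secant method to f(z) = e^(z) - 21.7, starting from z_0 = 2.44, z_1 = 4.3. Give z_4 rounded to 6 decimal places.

Secant update: z_(k+1) = z_k − f(z_k)·(z_k − z_(k-1))/(f(z_k) − f(z_(k-1))).
f(z_0) = -10.226959, f(z_1) = 51.999794
z_2 = 4.300000 - (51.999794)·(4.300000 - 2.440000)/(51.999794 - (-10.226959)) = 2.745691; f(z_2) = -6.124631
z_3 = 2.745691 - (-6.124631)·(2.745691 - 4.300000)/(-6.124631 - (51.999794)) = 2.909470; f(z_3) = -3.352929
z_4 = 2.909470 - (-3.352929)·(2.909470 - 2.745691)/(-3.352929 - (-6.124631)) = 3.107594; f(z_4) = 0.667157

3.107594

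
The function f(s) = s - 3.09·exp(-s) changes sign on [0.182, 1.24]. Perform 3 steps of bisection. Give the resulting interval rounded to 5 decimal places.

[0.97550, 1.10775]

f(0.182000) = -2.393828, f(1.240000) = 0.345803 (opposite signs)
step 1: m = 0.711000, f(m) = -0.806662 < 0 → root in [0.711000, 1.240000]
step 2: m = 0.975500, f(m) = -0.189442 < 0 → root in [0.975500, 1.240000]
step 3: m = 1.107750, f(m) = 0.087119 > 0 → root in [0.975500, 1.107750]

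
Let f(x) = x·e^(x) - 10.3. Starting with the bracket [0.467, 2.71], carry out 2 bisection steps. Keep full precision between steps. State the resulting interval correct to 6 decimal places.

f(0.467000) = -9.555041, f(2.710000) = 30.429337 (opposite signs)
step 1: m = 1.588500, f(m) = -2.522070 < 0 → root in [1.588500, 2.710000]
step 2: m = 2.149250, f(m) = 8.137174 > 0 → root in [1.588500, 2.149250]

[1.588500, 2.149250]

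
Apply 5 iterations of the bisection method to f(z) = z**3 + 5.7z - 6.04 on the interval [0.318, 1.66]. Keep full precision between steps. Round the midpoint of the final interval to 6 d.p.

f(0.318000) = -4.195243, f(1.660000) = 7.996296 (opposite signs)
step 1: m = 0.989000, f(m) = 0.564662 > 0 → root in [0.318000, 0.989000]
step 2: m = 0.653500, f(m) = -2.035965 < 0 → root in [0.653500, 0.989000]
step 3: m = 0.821250, f(m) = -0.804982 < 0 → root in [0.821250, 0.989000]
step 4: m = 0.905125, f(m) = -0.139263 < 0 → root in [0.905125, 0.989000]
step 5: m = 0.947062, f(m) = 0.207703 > 0 → root in [0.905125, 0.947062]
Midpoint of [0.905125, 0.947062] = 0.926094

0.926094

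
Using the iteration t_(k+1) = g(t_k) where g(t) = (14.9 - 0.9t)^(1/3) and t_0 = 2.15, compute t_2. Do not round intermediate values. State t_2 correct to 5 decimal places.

2.33834

t_1 = g(2.150000) = 2.349223
t_2 = g(2.349223) = 2.338343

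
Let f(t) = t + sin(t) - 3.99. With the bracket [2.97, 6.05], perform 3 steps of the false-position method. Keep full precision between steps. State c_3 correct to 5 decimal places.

False-position update: c = (a·f(b) − b·f(a))/(f(b) − f(a)); replace the endpoint whose sign matches f(c).
f(2.970000) = -0.849248, f(6.050000) = 1.828922
step 1: c = 3.946668, f(c) = -0.764215 < 0 → new bracket [3.946668, 6.050000]
step 2: c = 4.566534, f(c) = -0.412848 < 0 → new bracket [4.566534, 6.050000]
step 3: c = 4.839732, f(c) = -0.142171 < 0 → new bracket [4.839732, 6.050000]

4.83973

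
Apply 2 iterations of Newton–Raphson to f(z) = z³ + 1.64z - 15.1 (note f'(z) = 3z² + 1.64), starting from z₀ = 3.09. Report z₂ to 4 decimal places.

2.2651

z_0 = 3.090000: f = 19.471229, f' = 30.284300 → z_1 = 3.090000 - (19.471229)/(30.284300) = 2.447052
z_1 = 2.447052: f = 3.566269, f' = 19.604191 → z_2 = 2.447052 - (3.566269)/(19.604191) = 2.265138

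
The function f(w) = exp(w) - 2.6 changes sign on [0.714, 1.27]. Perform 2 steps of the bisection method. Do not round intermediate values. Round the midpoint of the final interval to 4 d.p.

f(0.714000) = -0.557856, f(1.270000) = 0.960853 (opposite signs)
step 1: m = 0.992000, f(m) = 0.096622 > 0 → root in [0.714000, 0.992000]
step 2: m = 0.853000, f(m) = -0.253324 < 0 → root in [0.853000, 0.992000]
Midpoint of [0.853000, 0.992000] = 0.922500

0.9225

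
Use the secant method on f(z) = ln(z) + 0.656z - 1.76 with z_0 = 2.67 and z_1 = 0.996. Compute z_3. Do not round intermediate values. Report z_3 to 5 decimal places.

f(z_0) = 0.973598, f(z_1) = -1.110632
z_2 = 0.996000 - (-1.110632)·(0.996000 - 2.670000)/(-1.110632 - (0.973598)) = 1.888031; f(z_2) = 0.114083
z_3 = 1.888031 - (0.114083)·(1.888031 - 0.996000)/(0.114083 - (-1.110632)) = 1.804938; f(z_3) = 0.014565

1.80494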